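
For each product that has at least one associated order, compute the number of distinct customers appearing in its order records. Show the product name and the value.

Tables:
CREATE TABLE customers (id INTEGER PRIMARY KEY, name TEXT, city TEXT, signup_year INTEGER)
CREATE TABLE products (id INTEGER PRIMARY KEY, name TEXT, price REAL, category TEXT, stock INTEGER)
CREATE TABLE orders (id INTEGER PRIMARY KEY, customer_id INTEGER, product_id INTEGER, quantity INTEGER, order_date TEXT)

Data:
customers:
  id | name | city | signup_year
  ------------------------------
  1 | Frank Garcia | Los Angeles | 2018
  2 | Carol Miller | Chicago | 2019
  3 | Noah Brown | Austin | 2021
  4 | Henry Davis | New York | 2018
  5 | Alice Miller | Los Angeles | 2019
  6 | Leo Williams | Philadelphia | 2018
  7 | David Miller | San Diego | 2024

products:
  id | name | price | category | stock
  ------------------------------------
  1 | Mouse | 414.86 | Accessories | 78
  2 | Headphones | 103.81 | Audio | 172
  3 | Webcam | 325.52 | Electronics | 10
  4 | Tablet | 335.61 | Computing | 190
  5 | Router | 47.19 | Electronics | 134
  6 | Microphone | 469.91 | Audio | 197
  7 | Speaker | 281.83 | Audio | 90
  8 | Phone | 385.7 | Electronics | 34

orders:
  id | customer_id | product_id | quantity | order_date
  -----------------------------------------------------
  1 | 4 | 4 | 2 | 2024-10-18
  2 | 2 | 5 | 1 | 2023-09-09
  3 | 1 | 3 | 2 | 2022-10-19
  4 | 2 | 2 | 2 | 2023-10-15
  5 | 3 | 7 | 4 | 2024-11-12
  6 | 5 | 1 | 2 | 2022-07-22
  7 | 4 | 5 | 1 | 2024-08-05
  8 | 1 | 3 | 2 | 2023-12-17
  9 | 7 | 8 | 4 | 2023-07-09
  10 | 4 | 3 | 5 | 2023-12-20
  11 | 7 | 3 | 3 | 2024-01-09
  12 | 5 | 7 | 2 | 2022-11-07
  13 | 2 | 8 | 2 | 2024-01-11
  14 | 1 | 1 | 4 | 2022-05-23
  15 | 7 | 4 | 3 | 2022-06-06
SELECT p.name, COUNT(DISTINCT c.customer_id) AS distinct_customer_count FROM orders c JOIN products p ON c.product_id = p.id GROUP BY p.id, p.name

Execution result:
name | distinct_customer_count
Mouse | 2
Headphones | 1
Webcam | 3
Tablet | 2
Router | 2
Speaker | 2
Phone | 2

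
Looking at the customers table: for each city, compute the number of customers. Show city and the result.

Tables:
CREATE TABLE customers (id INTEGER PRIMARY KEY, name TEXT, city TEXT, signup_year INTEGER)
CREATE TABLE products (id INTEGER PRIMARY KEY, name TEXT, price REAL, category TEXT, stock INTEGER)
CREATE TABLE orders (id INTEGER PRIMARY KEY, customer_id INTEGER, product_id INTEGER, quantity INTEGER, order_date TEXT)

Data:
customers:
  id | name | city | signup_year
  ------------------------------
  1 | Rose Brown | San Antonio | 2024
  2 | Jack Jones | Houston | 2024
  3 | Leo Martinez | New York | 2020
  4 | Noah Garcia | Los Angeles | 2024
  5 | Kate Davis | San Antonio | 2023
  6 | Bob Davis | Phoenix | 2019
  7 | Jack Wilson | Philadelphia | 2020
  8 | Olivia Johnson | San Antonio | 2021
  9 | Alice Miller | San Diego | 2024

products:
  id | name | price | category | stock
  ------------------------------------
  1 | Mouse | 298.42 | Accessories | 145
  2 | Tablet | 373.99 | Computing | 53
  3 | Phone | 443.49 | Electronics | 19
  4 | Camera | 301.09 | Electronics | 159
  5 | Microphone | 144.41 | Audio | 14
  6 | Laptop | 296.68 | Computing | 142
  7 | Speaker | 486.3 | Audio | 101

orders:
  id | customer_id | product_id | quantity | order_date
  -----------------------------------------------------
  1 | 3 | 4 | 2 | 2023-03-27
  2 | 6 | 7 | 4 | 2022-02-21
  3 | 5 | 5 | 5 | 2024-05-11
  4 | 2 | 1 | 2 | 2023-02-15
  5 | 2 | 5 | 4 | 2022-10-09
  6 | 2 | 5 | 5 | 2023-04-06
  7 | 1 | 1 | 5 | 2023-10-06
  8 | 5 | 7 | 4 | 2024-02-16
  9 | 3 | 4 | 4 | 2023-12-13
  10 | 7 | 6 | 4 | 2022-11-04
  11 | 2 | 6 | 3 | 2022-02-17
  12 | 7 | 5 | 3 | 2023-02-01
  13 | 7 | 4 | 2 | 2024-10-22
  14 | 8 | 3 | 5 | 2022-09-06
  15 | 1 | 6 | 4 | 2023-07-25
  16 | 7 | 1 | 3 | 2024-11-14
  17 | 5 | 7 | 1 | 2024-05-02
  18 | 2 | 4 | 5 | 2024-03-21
SELECT city, COUNT(*) AS n FROM customers GROUP BY city

Execution result:
city | n
Houston | 1
Los Angeles | 1
New York | 1
Philadelphia | 1
Phoenix | 1
San Antonio | 3
San Diego | 1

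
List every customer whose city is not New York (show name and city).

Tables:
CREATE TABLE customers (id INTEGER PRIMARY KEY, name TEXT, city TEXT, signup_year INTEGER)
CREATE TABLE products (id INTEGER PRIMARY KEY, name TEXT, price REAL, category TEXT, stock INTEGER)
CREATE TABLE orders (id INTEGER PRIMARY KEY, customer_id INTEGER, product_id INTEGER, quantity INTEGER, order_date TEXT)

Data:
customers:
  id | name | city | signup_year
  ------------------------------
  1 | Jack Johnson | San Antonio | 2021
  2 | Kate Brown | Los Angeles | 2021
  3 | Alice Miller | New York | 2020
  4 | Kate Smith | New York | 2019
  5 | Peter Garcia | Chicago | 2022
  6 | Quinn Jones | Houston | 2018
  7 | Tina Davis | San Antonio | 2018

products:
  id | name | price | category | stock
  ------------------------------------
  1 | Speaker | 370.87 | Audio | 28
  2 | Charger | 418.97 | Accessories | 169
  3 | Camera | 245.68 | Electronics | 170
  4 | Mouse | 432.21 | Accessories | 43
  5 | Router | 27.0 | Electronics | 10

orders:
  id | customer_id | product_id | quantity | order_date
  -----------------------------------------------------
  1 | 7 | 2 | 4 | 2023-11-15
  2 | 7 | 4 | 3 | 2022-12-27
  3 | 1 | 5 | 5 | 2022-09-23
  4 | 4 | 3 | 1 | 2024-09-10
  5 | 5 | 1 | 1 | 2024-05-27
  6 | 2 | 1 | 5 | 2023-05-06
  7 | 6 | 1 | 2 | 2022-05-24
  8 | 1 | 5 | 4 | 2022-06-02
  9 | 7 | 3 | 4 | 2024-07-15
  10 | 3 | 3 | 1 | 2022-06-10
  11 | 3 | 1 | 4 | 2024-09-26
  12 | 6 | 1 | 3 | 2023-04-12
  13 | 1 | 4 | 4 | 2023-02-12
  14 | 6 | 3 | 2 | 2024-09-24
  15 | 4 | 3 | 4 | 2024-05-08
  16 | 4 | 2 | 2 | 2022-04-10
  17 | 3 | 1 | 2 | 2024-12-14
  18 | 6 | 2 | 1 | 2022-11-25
SELECT name, city FROM customers WHERE city <> 'New York'

Execution result:
name | city
Jack Johnson | San Antonio
Kate Brown | Los Angeles
Peter Garcia | Chicago
Quinn Jones | Houston
Tina Davis | San Antonio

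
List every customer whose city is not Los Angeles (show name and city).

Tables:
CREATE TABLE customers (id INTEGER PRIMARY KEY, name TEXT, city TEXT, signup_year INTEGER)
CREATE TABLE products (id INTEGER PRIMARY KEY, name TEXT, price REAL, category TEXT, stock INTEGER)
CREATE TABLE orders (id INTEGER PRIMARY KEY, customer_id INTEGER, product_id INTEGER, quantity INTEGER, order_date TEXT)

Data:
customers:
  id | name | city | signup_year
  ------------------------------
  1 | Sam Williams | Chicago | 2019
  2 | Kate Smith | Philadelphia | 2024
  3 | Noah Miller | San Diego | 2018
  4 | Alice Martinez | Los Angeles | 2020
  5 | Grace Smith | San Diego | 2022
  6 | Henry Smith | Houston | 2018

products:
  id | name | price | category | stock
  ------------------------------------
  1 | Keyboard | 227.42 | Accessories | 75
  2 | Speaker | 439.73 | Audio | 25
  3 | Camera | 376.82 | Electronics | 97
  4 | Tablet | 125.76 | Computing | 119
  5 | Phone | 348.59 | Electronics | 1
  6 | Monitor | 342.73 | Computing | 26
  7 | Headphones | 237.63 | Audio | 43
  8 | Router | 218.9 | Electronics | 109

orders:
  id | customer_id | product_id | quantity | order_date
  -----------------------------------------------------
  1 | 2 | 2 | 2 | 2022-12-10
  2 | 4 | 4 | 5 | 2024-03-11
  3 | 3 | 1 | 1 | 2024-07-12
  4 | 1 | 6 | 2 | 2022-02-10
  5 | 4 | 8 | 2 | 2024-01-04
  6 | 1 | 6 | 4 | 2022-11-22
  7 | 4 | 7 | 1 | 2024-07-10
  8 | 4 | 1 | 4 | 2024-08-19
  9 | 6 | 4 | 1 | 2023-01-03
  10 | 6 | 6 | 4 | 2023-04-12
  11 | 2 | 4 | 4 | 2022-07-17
SELECT name, city FROM customers WHERE city <> 'Los Angeles'

Execution result:
name | city
Sam Williams | Chicago
Kate Smith | Philadelphia
Noah Miller | San Diego
Grace Smith | San Diego
Henry Smith | Houston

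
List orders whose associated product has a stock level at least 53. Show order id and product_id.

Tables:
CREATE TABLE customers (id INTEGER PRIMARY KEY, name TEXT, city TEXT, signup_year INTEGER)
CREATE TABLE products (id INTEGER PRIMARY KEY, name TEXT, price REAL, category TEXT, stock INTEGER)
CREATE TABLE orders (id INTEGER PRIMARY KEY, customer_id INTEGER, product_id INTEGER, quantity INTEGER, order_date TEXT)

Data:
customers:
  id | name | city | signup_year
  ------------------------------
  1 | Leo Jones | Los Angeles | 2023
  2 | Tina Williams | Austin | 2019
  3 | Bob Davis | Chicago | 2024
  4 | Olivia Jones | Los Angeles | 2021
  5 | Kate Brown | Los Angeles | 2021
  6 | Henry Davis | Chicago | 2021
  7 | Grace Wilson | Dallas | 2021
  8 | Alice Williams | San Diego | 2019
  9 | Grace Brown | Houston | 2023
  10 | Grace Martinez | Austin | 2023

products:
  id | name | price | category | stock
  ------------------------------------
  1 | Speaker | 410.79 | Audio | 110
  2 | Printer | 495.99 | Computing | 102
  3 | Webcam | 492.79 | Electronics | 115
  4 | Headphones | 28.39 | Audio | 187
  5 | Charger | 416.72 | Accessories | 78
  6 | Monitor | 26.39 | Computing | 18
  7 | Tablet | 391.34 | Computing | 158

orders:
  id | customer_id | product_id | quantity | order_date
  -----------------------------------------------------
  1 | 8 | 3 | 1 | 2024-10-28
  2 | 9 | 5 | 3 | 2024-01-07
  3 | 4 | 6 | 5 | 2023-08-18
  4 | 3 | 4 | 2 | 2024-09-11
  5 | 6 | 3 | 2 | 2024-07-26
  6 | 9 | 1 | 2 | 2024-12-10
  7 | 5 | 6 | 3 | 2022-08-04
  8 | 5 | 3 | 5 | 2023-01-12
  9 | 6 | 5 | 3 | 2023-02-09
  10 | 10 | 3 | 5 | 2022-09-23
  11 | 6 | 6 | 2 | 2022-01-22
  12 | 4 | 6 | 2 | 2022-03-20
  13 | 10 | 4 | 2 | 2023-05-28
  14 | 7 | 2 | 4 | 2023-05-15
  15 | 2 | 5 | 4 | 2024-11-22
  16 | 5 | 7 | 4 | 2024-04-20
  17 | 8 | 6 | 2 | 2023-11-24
SELECT id, product_id FROM orders WHERE product_id IN (SELECT id FROM products WHERE stock >= 53)

Execution result:
id | product_id
1 | 3
2 | 5
4 | 4
5 | 3
6 | 1
8 | 3
9 | 5
10 | 3
13 | 4
14 | 2
15 | 5
16 | 7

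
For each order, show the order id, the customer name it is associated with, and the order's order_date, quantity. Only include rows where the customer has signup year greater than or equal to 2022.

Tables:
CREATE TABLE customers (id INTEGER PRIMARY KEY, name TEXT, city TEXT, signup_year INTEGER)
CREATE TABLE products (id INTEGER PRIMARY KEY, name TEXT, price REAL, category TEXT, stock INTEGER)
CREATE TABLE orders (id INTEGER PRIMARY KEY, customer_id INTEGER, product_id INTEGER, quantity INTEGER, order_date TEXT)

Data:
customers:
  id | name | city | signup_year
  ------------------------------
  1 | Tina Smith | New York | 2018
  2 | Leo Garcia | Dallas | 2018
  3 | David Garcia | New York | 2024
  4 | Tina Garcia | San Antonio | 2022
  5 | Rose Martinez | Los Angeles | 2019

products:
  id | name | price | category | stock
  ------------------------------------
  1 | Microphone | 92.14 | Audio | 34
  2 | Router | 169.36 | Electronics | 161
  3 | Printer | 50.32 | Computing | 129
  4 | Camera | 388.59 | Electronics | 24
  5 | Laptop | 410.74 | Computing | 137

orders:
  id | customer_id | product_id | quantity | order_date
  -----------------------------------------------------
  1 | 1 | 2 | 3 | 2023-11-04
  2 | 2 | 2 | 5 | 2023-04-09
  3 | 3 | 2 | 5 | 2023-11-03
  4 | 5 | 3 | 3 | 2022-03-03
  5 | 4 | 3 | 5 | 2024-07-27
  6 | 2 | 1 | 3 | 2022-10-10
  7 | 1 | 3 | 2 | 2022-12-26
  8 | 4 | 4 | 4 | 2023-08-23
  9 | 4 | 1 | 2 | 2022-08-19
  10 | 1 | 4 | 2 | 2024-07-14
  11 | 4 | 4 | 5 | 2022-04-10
SELECT c.id, p.name AS customer, c.order_date, c.quantity FROM orders c JOIN customers p ON c.customer_id = p.id WHERE p.signup_year >= 2022

Execution result:
id | customer | order_date | quantity
3 | David Garcia | 2023-11-03 | 5
5 | Tina Garcia | 2024-07-27 | 5
8 | Tina Garcia | 2023-08-23 | 4
9 | Tina Garcia | 2022-08-19 | 2
11 | Tina Garcia | 2022-04-10 | 5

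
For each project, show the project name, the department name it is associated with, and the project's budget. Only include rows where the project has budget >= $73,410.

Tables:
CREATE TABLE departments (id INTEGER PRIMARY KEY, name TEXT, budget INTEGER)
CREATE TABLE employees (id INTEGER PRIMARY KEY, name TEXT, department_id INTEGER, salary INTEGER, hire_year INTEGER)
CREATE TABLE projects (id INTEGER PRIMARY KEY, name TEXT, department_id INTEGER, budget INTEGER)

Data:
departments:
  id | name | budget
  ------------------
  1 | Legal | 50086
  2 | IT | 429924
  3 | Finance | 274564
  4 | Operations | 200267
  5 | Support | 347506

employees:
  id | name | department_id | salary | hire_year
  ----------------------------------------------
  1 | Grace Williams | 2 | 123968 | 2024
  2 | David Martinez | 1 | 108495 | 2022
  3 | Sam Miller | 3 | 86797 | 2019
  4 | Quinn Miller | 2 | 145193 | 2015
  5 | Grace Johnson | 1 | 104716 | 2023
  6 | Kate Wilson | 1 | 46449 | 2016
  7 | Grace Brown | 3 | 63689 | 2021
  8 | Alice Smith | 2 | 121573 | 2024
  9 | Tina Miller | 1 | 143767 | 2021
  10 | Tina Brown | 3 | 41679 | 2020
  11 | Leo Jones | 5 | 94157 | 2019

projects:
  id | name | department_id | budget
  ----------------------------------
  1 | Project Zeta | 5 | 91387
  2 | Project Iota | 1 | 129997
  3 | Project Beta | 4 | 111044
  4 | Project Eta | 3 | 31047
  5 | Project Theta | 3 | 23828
SELECT c.name, p.name AS department, c.budget FROM projects c JOIN departments p ON c.department_id = p.id WHERE c.budget >= 73410

Execution result:
name | department | budget
Project Zeta | Support | 91387
Project Iota | Legal | 129997
Project Beta | Operations | 111044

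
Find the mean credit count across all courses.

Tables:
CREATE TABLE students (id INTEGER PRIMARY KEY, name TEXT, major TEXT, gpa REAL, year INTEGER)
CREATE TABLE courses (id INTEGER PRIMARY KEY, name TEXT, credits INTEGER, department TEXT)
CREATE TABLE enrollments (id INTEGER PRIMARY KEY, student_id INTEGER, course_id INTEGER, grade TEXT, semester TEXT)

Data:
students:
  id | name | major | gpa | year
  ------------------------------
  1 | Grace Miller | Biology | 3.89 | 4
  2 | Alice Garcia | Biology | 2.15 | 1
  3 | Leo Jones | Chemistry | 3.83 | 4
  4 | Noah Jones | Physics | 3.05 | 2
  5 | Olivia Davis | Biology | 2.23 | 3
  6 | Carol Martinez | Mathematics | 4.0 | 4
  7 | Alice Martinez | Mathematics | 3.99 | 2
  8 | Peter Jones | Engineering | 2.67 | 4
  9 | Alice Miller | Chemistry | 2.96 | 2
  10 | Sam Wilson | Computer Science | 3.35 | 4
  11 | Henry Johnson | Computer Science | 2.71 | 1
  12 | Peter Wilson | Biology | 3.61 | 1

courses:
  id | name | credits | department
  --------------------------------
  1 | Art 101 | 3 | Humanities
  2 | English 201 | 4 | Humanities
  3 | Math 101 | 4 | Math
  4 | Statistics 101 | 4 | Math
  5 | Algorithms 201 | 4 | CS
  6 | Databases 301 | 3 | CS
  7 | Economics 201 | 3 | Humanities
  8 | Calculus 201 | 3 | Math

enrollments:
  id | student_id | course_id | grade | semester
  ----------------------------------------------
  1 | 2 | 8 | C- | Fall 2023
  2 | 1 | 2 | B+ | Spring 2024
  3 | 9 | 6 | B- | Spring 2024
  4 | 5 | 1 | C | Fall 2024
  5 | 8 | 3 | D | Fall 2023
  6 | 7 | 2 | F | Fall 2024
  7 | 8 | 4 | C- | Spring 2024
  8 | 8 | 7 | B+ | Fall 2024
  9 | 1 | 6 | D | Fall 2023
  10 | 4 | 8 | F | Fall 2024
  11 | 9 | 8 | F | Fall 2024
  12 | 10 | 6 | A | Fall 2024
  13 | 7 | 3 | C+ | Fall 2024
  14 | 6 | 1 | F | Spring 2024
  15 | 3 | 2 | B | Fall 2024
SELECT AVG(credits) FROM courses

Execution result:
3.50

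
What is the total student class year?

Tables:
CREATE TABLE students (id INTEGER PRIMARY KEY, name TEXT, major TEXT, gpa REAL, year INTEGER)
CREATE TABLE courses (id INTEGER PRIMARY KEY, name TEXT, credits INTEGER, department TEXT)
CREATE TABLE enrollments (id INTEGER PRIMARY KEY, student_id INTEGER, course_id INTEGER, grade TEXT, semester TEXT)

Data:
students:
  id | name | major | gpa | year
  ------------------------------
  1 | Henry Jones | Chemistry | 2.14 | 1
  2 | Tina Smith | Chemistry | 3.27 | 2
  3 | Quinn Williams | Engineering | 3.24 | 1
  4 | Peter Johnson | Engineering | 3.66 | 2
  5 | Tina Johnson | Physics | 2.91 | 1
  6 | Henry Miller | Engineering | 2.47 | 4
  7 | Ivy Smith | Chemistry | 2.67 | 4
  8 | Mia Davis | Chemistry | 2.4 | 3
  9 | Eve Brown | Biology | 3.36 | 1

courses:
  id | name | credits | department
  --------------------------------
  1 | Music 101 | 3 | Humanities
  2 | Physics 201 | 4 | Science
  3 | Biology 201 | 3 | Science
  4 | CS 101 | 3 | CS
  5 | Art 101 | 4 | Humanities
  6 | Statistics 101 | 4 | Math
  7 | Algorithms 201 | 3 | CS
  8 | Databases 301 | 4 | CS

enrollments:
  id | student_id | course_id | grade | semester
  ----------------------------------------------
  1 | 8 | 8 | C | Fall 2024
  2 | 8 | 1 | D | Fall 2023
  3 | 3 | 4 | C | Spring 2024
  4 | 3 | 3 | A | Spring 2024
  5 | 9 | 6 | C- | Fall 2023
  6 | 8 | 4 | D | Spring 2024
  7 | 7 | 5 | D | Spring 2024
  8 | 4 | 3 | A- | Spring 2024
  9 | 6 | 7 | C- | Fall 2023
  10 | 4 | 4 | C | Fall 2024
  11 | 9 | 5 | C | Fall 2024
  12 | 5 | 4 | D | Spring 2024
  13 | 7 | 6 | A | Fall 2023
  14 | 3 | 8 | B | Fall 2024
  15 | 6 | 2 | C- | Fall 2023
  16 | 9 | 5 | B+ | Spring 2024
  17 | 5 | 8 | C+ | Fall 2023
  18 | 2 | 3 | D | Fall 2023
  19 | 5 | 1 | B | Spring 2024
SELECT SUM(year) FROM students

Execution result:
19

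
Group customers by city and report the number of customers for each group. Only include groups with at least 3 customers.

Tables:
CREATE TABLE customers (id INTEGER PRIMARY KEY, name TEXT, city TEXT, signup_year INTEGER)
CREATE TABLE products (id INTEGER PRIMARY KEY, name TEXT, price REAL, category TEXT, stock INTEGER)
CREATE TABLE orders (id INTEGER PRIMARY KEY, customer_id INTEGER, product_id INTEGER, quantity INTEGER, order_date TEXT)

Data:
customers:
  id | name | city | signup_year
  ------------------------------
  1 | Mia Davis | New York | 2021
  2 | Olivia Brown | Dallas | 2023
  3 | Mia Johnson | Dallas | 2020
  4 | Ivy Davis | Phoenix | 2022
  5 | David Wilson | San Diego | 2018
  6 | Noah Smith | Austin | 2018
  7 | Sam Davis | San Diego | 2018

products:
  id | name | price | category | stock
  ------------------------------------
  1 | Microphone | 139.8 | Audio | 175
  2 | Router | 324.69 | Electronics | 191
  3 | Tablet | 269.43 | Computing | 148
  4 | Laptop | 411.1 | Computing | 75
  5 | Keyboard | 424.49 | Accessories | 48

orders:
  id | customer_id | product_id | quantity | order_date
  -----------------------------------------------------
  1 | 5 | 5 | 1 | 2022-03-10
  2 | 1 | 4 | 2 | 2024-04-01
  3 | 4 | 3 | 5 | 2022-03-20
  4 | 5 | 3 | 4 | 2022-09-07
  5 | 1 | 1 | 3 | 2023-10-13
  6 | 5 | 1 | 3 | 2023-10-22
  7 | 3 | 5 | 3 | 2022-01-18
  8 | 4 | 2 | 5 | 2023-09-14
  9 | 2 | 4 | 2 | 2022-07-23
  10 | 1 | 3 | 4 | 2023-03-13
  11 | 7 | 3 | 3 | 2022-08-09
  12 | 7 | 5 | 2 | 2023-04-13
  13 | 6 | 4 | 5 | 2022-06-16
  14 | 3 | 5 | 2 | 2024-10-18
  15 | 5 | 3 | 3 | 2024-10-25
SELECT city, COUNT(*) AS n FROM customers GROUP BY city HAVING COUNT(*) >= 3

Execution result:
(no rows)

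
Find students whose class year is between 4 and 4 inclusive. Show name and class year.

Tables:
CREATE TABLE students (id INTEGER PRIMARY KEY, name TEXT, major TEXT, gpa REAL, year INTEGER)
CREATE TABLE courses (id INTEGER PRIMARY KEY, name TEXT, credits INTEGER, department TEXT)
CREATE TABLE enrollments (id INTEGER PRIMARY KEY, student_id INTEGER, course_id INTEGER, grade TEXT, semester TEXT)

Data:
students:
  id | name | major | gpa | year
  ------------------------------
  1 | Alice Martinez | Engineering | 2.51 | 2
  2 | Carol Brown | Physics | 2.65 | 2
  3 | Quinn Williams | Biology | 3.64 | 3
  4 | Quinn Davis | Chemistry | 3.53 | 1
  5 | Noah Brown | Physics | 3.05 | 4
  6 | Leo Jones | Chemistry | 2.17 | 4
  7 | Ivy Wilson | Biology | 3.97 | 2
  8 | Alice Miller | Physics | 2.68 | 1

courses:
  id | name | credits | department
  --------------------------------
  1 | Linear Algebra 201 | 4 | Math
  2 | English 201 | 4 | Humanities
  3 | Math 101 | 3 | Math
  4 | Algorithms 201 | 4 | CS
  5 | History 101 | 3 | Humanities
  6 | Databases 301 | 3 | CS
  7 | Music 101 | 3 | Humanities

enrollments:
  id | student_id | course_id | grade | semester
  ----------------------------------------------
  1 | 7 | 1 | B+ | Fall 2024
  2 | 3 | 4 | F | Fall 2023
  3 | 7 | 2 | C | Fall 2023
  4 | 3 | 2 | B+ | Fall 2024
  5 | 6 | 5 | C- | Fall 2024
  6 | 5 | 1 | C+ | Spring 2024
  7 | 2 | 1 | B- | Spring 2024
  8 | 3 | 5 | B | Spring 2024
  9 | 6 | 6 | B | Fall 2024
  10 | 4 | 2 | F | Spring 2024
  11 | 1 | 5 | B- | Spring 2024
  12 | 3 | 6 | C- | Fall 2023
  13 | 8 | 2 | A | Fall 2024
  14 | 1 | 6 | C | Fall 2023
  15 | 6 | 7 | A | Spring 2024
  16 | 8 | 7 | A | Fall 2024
SELECT name, year FROM students WHERE year BETWEEN 4 AND 4

Execution result:
name | year
Noah Brown | 4
Leo Jones | 4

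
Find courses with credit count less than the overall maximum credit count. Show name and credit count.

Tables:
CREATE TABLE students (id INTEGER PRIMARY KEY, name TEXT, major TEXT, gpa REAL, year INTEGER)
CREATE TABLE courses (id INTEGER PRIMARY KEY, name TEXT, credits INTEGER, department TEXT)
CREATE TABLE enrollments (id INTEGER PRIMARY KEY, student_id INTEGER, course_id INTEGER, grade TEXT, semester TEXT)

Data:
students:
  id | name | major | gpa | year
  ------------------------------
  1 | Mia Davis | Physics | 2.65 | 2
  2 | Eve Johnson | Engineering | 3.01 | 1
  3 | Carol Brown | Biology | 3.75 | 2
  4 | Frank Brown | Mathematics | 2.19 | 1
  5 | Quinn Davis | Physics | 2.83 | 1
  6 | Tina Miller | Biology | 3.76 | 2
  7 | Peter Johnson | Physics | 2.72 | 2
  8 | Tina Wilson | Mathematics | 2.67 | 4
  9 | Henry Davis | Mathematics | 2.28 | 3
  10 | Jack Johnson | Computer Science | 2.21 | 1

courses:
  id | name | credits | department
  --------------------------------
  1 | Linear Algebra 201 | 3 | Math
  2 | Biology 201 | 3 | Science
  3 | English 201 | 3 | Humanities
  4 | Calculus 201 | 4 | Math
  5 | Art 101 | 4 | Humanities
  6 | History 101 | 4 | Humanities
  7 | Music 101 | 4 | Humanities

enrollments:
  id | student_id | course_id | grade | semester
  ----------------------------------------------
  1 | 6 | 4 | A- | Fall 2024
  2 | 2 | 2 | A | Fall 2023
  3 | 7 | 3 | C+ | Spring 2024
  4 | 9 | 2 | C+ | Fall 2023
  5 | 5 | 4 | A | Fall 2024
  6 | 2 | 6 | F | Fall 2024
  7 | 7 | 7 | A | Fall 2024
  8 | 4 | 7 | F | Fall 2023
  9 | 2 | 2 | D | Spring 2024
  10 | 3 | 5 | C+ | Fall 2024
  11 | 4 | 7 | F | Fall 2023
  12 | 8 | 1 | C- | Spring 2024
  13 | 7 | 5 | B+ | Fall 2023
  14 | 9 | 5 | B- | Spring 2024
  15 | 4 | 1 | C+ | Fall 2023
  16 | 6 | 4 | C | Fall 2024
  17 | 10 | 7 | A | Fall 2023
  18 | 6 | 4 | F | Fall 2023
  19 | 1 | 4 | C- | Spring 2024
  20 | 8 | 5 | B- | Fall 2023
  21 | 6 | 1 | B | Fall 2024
SELECT name, credits FROM courses WHERE credits < (SELECT MAX(credits) FROM courses)

Execution result:
name | credits
Linear Algebra 201 | 3
Biology 201 | 3
English 201 | 3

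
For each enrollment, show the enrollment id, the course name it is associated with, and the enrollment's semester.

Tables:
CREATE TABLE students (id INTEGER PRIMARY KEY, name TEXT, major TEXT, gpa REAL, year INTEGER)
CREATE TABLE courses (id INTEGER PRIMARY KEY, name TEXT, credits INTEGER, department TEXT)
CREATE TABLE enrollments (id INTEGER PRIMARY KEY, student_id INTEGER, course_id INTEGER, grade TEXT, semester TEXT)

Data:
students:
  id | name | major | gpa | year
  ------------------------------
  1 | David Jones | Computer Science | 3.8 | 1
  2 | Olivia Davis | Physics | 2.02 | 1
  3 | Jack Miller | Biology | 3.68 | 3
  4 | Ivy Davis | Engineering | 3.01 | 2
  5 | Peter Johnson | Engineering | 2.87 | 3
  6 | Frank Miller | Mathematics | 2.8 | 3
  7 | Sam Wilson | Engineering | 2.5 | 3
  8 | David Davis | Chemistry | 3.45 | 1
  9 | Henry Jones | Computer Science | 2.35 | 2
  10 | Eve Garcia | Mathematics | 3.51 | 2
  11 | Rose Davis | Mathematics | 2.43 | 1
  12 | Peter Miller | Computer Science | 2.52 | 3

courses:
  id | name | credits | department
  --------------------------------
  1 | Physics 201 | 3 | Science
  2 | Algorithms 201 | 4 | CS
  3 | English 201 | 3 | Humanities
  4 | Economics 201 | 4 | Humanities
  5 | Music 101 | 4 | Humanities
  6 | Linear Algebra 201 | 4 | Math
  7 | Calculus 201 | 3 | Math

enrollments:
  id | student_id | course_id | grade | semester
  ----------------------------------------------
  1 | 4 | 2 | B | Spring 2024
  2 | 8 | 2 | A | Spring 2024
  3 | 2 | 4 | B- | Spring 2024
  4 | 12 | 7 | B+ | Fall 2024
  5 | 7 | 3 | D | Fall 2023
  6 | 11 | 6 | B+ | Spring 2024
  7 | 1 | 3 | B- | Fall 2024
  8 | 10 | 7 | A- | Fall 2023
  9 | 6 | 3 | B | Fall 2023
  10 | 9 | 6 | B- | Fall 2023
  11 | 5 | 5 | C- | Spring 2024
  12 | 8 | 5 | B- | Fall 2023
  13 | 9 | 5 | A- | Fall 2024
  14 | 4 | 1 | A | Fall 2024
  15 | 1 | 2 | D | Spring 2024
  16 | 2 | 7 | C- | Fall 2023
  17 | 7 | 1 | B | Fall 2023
SELECT c.id, p.name AS course, c.semester FROM enrollments c JOIN courses p ON c.course_id = p.id

Execution result:
id | course | semester
1 | Algorithms 201 | Spring 2024
2 | Algorithms 201 | Spring 2024
3 | Economics 201 | Spring 2024
4 | Calculus 201 | Fall 2024
5 | English 201 | Fall 2023
6 | Linear Algebra 201 | Spring 2024
7 | English 201 | Fall 2024
8 | Calculus 201 | Fall 2023
9 | English 201 | Fall 2023
10 | Linear Algebra 201 | Fall 2023
11 | Music 101 | Spring 2024
12 | Music 101 | Fall 2023
13 | Music 101 | Fall 2024
14 | Physics 201 | Fall 2024
15 | Algorithms 201 | Spring 2024
16 | Calculus 201 | Fall 2023
17 | Physics 201 | Fall 2023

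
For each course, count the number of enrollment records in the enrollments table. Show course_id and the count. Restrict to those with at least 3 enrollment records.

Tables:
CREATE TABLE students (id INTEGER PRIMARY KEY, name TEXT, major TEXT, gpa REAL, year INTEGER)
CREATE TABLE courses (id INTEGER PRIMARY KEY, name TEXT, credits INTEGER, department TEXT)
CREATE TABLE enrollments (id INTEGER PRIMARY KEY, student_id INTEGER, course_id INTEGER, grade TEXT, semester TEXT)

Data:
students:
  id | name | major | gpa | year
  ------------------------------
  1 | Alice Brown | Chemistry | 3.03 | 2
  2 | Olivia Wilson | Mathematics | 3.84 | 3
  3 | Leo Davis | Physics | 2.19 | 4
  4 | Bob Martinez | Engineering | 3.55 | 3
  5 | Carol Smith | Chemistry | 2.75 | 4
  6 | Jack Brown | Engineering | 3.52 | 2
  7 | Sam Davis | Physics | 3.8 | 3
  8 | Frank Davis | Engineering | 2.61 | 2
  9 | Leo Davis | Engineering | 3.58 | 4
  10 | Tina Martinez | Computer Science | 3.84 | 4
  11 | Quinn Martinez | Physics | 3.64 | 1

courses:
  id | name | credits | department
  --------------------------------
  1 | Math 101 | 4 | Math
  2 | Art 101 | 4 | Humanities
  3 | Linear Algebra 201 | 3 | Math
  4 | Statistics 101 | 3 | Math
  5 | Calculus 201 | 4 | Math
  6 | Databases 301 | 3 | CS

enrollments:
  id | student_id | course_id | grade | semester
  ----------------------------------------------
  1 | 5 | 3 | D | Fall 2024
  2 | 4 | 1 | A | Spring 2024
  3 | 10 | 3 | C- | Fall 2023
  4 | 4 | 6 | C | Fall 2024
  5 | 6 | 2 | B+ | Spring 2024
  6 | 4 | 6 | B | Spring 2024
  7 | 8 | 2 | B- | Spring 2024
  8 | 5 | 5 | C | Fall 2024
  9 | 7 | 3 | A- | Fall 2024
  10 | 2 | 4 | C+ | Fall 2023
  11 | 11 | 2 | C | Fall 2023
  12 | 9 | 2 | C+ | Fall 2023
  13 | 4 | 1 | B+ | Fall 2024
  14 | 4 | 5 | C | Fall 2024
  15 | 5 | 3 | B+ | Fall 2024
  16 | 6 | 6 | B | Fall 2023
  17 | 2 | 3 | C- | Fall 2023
SELECT course_id, COUNT(*) AS enrollment_count FROM enrollments GROUP BY course_id HAVING COUNT(*) >= 3

Execution result:
course_id | enrollment_count
2 | 4
3 | 5
6 | 3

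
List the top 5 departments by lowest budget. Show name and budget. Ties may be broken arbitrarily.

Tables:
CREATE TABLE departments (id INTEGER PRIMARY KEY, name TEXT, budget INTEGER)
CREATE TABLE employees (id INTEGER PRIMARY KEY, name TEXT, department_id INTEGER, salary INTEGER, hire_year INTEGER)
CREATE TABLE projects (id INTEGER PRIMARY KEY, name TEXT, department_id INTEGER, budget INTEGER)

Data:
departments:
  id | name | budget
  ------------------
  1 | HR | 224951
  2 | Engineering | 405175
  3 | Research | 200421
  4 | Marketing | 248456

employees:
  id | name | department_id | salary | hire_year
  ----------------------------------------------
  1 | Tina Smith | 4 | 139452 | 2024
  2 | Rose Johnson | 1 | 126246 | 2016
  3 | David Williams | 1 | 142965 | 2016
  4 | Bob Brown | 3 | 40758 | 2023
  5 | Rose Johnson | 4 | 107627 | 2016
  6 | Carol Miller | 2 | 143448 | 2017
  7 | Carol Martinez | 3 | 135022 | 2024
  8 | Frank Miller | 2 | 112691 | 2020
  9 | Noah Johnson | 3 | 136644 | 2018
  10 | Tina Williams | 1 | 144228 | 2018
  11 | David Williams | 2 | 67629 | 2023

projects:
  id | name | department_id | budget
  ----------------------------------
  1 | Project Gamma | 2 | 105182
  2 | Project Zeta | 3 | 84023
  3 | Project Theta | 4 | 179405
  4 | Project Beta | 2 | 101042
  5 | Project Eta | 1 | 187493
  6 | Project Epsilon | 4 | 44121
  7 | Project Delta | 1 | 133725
SELECT name, budget FROM departments ORDER BY budget ASC LIMIT 5

Execution result:
name | budget
Research | 200421
HR | 224951
Marketing | 248456
Engineering | 405175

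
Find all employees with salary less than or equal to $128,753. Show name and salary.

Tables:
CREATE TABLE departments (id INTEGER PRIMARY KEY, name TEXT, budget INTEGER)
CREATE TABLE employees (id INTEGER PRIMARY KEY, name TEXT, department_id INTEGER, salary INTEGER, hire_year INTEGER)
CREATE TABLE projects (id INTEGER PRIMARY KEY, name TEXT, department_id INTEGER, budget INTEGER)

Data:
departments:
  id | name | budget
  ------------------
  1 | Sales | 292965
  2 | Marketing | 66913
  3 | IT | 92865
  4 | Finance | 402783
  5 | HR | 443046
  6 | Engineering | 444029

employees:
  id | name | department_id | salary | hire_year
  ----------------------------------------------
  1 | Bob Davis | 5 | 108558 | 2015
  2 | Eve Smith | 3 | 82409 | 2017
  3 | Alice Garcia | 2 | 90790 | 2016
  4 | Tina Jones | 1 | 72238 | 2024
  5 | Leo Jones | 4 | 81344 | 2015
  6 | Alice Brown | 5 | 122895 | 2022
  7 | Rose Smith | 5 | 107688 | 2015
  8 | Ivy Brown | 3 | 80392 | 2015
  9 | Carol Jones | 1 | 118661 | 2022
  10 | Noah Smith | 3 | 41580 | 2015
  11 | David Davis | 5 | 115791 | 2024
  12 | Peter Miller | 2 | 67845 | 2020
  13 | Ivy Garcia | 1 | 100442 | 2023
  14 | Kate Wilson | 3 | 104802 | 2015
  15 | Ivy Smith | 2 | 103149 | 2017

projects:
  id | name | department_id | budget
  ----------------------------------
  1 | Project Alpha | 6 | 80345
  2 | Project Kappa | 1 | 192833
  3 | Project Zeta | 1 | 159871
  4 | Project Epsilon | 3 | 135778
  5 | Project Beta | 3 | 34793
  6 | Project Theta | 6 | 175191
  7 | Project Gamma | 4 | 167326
SELECT name, salary FROM employees WHERE salary <= 128753

Execution result:
name | salary
Bob Davis | 108558
Eve Smith | 82409
Alice Garcia | 90790
Tina Jones | 72238
Leo Jones | 81344
Alice Brown | 122895
Rose Smith | 107688
Ivy Brown | 80392
Carol Jones | 118661
Noah Smith | 41580
David Davis | 115791
Peter Miller | 67845
Ivy Garcia | 100442
Kate Wilson | 104802
Ivy Smith | 103149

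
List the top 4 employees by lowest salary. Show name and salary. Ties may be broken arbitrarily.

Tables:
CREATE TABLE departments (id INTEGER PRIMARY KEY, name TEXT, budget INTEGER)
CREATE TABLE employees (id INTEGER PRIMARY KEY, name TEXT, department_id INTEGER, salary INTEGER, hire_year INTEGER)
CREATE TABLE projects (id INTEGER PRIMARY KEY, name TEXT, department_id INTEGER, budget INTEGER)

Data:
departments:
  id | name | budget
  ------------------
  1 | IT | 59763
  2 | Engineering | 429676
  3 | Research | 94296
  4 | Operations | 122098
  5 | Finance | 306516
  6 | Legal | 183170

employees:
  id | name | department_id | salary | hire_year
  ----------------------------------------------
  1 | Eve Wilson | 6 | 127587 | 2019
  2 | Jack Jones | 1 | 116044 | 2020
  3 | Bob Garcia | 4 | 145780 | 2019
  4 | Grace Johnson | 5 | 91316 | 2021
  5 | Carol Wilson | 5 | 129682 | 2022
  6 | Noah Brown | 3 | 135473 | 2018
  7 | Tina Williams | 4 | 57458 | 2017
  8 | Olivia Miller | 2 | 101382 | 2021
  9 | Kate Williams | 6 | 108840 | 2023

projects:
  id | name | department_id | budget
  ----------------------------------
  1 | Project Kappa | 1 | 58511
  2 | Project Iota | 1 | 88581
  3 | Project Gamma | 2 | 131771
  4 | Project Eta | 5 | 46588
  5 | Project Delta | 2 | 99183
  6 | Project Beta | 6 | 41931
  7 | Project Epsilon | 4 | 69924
SELECT name, salary FROM employees ORDER BY salary ASC LIMIT 4

Execution result:
name | salary
Tina Williams | 57458
Grace Johnson | 91316
Olivia Miller | 101382
Kate Williams | 108840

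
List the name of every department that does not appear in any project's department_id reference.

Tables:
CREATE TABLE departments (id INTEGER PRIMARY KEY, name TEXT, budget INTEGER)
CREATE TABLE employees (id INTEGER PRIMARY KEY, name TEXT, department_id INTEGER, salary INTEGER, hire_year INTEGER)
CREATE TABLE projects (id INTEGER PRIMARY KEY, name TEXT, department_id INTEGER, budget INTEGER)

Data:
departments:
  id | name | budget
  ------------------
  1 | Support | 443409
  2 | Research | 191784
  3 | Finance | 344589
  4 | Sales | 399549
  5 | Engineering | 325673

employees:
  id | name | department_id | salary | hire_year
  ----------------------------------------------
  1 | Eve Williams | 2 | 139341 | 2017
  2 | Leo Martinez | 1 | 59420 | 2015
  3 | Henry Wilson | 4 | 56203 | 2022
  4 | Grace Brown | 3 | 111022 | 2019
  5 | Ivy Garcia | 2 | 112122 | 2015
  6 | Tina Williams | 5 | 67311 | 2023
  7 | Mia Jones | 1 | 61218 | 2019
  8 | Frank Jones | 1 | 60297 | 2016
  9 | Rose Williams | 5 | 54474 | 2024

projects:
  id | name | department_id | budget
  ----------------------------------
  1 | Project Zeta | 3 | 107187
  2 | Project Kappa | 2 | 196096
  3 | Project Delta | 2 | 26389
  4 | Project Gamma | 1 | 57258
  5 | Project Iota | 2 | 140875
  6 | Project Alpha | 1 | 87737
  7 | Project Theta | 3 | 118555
SELECT p.name FROM departments p LEFT JOIN projects c ON c.department_id = p.id WHERE c.id IS NULL

Execution result:
name
Sales
Engineering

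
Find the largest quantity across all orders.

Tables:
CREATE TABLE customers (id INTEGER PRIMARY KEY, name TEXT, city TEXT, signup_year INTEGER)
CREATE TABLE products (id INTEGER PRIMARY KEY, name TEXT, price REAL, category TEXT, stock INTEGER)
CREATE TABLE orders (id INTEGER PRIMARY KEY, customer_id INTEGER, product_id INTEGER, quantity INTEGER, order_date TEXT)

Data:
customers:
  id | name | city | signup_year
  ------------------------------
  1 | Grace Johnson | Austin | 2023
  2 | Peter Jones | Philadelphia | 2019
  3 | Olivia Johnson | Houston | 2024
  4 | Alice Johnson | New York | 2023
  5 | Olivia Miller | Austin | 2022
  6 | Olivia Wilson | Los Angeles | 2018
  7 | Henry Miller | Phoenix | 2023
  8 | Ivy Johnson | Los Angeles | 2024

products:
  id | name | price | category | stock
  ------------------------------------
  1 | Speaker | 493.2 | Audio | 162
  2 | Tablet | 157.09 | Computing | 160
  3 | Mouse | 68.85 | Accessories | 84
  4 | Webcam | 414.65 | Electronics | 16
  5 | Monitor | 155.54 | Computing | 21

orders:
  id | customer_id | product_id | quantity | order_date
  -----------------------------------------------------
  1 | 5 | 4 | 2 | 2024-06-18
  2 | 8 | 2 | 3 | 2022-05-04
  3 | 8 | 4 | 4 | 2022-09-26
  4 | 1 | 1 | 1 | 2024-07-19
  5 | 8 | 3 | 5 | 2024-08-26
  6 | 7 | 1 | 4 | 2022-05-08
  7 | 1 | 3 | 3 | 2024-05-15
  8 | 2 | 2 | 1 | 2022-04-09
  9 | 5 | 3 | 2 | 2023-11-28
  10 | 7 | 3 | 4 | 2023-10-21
SELECT MAX(quantity) FROM orders

Execution result:
5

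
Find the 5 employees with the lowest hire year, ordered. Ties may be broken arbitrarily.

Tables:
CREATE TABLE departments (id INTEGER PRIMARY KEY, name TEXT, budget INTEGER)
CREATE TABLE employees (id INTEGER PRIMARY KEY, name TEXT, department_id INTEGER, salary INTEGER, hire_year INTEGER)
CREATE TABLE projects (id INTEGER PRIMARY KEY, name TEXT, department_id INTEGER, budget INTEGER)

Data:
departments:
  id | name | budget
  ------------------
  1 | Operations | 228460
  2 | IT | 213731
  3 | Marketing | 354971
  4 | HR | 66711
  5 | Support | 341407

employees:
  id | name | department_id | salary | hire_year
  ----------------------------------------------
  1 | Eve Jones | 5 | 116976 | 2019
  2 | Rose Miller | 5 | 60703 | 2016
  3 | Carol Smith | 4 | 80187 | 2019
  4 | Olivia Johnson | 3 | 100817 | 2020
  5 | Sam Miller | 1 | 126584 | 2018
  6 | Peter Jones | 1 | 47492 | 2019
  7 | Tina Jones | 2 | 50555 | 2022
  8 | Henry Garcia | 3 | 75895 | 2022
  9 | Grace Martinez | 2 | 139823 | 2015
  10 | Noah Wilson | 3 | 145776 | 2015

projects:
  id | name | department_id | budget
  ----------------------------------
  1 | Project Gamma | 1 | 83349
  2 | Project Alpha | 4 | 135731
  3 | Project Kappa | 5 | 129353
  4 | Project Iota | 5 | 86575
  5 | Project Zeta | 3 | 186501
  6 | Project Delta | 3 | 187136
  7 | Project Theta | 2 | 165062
SELECT name, hire_year FROM employees ORDER BY hire_year ASC LIMIT 5

Execution result:
name | hire_year
Grace Martinez | 2015
Noah Wilson | 2015
Rose Miller | 2016
Sam Miller | 2018
Eve Jones | 2019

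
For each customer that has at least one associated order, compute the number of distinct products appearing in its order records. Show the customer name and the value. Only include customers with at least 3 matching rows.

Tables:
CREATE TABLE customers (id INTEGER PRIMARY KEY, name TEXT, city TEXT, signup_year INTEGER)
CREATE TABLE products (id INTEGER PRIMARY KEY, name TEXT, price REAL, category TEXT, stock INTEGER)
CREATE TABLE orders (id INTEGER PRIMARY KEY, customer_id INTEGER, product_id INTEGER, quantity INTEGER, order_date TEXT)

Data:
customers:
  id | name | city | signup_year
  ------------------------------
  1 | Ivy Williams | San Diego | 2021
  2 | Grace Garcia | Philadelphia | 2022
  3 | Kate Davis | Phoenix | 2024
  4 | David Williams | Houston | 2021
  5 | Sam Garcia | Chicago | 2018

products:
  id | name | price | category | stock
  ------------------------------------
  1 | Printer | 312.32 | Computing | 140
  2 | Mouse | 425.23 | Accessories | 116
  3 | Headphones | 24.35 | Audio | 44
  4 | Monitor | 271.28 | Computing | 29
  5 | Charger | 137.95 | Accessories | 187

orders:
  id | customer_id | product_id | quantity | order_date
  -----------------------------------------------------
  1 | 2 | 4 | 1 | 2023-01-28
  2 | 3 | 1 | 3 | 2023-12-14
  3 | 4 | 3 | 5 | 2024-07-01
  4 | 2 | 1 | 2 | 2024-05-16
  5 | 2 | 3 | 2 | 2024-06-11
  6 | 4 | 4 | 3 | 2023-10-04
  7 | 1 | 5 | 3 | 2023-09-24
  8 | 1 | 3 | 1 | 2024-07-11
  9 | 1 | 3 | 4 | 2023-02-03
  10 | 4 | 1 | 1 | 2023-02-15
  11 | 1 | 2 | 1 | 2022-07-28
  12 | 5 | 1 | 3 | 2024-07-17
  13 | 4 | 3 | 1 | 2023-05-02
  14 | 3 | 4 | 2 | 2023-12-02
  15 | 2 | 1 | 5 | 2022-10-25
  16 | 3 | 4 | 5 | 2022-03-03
SELECT p.name, COUNT(DISTINCT c.product_id) AS distinct_product_count FROM orders c JOIN customers p ON c.customer_id = p.id GROUP BY p.id, p.name HAVING COUNT(*) >= 3

Execution result:
name | distinct_product_count
Ivy Williams | 3
Grace Garcia | 3
Kate Davis | 2
David Williams | 3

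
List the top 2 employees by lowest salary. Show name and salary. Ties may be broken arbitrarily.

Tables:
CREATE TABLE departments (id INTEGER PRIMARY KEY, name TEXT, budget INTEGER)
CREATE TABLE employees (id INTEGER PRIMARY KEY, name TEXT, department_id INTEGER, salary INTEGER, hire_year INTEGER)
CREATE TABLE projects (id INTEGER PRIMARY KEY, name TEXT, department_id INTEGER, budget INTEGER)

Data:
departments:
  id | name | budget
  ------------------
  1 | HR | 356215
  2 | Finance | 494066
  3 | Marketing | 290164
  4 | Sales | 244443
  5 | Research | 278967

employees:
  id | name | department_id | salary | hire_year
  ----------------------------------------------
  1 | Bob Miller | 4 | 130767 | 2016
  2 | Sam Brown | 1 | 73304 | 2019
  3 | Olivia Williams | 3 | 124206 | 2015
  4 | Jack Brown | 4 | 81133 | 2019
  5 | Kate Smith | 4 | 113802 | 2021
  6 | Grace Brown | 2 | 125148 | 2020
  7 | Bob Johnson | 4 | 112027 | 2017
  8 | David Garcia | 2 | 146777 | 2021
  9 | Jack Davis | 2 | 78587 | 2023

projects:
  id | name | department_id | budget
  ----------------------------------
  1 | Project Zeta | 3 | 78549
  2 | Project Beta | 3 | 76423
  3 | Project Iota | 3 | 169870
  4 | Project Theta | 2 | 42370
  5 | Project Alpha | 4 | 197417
SELECT name, salary FROM employees ORDER BY salary ASC LIMIT 2

Execution result:
name | salary
Sam Brown | 73304
Jack Davis | 78587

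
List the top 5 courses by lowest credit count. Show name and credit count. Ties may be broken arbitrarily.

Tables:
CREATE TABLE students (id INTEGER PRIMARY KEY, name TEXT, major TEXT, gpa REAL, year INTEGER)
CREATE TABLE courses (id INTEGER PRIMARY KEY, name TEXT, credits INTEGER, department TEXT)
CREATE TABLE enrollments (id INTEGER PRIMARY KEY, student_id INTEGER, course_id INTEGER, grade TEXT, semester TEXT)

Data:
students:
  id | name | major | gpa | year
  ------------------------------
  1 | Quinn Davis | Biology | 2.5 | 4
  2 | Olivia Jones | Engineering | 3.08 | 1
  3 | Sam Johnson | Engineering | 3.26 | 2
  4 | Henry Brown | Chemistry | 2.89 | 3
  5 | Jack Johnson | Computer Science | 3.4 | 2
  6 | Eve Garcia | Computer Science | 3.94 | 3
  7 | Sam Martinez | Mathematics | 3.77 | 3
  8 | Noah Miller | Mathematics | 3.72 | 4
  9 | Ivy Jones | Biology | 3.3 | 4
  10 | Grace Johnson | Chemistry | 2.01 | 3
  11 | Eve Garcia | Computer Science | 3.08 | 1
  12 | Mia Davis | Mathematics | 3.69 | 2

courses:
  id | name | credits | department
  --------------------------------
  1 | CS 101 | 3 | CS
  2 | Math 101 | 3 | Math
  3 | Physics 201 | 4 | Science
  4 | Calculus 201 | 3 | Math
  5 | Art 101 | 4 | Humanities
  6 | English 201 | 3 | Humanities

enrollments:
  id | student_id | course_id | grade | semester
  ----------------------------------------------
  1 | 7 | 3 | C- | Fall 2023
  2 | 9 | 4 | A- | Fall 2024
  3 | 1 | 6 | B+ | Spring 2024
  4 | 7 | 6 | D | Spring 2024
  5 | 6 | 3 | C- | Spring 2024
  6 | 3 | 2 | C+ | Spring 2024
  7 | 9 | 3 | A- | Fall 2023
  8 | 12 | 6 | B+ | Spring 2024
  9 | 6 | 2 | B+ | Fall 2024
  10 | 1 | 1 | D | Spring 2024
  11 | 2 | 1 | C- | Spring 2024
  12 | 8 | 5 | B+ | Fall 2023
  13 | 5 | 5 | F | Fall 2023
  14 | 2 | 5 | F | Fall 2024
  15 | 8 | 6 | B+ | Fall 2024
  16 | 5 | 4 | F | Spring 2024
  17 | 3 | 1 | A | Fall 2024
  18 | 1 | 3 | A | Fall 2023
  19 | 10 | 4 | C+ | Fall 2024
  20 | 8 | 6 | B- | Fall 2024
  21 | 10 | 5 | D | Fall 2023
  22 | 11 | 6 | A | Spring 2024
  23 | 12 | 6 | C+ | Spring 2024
SELECT name, credits FROM courses ORDER BY credits ASC LIMIT 5

Execution result:
name | credits
CS 101 | 3
Math 101 | 3
Calculus 201 | 3
English 201 | 3
Physics 201 | 4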